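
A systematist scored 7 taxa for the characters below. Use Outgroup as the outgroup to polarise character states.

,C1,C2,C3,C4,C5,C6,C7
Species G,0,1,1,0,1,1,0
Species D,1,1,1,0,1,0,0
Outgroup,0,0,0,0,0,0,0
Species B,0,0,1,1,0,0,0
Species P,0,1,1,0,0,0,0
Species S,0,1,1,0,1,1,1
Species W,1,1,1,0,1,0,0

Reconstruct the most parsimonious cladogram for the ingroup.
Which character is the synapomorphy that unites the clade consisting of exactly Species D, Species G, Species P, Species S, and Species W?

C2

The outgroup has state '0' for every character, so '1' is the derived state throughout.
C1: derived state '1' in Species D and Species W only — synapomorphy for {Species D, Species W}.
C2 (derived state '1') is shared by Species D, Species G, Species P, Species S, and Species W — a synapomorphy uniting that clade.
C3 (derived state '1') is shared by all ingroup taxa — unites the whole ingroup.
C4: derived state '1' in Species B only — an autapomorphy, so it tells us nothing about relationships among taxa.
C5 (derived state '1') is shared by Species D, Species G, Species S, and Species W — a synapomorphy uniting that clade.
Only Species G and Species S show the derived state '1' for C6, supporting them as a clade.
C7: derived state '1' in Species S only — an autapomorphy, so it tells us nothing about relationships among taxa.
Most parsimonious ingroup topology: ((((Species G,Species S),(Species W,Species D)),Species P),Species B).
The clade {Species D, Species G, Species P, Species S, Species W} is supported by C2: its derived state '1' occurs in exactly those taxa and in no other taxon (including the outgroup).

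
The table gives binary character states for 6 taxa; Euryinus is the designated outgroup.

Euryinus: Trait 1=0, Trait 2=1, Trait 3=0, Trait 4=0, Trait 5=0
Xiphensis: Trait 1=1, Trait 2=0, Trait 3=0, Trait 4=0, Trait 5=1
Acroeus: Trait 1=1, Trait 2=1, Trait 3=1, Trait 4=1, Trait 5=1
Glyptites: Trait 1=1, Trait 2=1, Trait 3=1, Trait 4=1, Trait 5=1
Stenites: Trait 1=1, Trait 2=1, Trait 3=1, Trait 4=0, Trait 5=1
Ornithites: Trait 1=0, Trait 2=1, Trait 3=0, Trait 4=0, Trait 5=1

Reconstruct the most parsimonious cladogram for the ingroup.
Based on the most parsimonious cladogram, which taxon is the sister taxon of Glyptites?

Character polarity is set by the outgroup: the derived state is whichever differs from the outgroup's state, so for Trait 2 the derived state is '0', and for the remaining characters it is '1'.
Trait 1 (derived state '1') is shared by Acroeus, Glyptites, Stenites, and Xiphensis — a synapomorphy uniting that clade.
Trait 2: derived state '0' in Xiphensis only — an autapomorphy, so it tells us nothing about relationships among taxa.
Trait 3: derived state '1' in Acroeus, Glyptites, and Stenites only — synapomorphy for {Acroeus, Glyptites, Stenites}.
Only Acroeus and Glyptites show the derived state '1' for Trait 4, supporting them as a clade.
Trait 5 (derived state '1') is shared by all ingroup taxa — unites the whole ingroup.
Most parsimonious ingroup topology: ((Xiphensis,((Acroeus,Glyptites),Stenites)),Ornithites).
Glyptites and Acroeus form a cherry on this tree, so they are sister taxa.

Acroeus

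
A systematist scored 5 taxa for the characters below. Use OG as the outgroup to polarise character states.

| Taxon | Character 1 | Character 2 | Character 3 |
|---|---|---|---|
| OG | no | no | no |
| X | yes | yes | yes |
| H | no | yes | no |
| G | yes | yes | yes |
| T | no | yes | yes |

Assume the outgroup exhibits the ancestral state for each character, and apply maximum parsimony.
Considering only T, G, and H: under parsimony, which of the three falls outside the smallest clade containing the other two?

The outgroup has state 'no' for every character, so 'yes' is the derived state throughout.
Only G and X show the derived state 'yes' for Character 1, supporting them as a clade.
All ingroup taxa share the derived state 'yes' for Character 2; it defines the ingroup but does not resolve relationships within it.
Only G, T, and X show the derived state 'yes' for Character 3, supporting them as a clade.
Most parsimonious ingroup topology: (((X,G),T),H).
G and T share a more recent common ancestor with each other than either does with H, so H is the least closely related of the three.

H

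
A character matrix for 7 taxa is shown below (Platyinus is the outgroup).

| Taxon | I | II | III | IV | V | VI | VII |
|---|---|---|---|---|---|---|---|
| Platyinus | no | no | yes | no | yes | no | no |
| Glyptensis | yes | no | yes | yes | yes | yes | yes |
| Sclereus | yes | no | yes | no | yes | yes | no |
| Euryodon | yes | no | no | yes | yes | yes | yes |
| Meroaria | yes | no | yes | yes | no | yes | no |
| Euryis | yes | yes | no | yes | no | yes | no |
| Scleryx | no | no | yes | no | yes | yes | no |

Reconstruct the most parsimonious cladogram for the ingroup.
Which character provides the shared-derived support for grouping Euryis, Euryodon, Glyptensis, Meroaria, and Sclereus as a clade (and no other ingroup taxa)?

Character polarity is set by the outgroup: the derived state is whichever differs from the outgroup's state, so for III, V the derived state is 'no', and for the remaining characters it is 'yes'.
I: derived state 'yes' in Euryis, Euryodon, Glyptensis, Meroaria, and Sclereus only — synapomorphy for {Euryis, Euryodon, Glyptensis, Meroaria, Sclereus}.
II: derived state 'yes' in Euryis only — an autapomorphy, so it tells us nothing about relationships among taxa.
III groups Euryis and Euryodon, which is incompatible with the clades supported by the remaining characters; treating it as convergent (homoplasy) costs fewer steps than any alternative tree.
Only Euryis, Euryodon, Glyptensis, and Meroaria show the derived state 'yes' for IV, supporting them as a clade.
Only Euryis and Meroaria show the derived state 'no' for V, supporting them as a clade.
All ingroup taxa share the derived state 'yes' for VI; it defines the ingroup but does not resolve relationships within it.
VII: derived state 'yes' in Euryodon and Glyptensis only — synapomorphy for {Euryodon, Glyptensis}.
Most parsimonious ingroup topology: ((((Glyptensis,Euryodon),(Meroaria,Euryis)),Sclereus),Scleryx).
The clade {Euryis, Euryodon, Glyptensis, Meroaria, Sclereus} is supported by I: its derived state 'yes' occurs in exactly those taxa and in no other taxon (including the outgroup).

I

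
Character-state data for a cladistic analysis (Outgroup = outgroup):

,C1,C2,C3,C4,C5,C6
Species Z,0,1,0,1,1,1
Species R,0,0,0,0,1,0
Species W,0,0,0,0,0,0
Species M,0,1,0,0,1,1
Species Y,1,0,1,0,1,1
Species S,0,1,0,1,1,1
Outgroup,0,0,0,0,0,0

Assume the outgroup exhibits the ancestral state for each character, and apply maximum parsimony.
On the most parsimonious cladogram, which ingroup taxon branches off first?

Species W

The outgroup has state '0' for every character, so '1' is the derived state throughout.
C1 (derived state '1') is unique to Species Y (autapomorphy; uninformative for grouping).
C2 (derived state '1') is shared by Species M, Species S, and Species Z — a synapomorphy uniting that clade.
C3 (derived state '1') is unique to Species Y (autapomorphy; uninformative for grouping).
C4 (derived state '1') is shared by Species S and Species Z — a synapomorphy uniting that clade.
C5: derived state '1' in Species M, Species R, Species S, Species Y, and Species Z only — synapomorphy for {Species M, Species R, Species S, Species Y, Species Z}.
C6: derived state '1' in Species M, Species S, Species Y, and Species Z only — synapomorphy for {Species M, Species S, Species Y, Species Z}.
Most parsimonious ingroup topology: (((Species Y,((Species Z,Species S),Species M)),Species R),Species W).
Species W is sister to the clade containing all other ingroup taxa, so it is the earliest-diverging (most basal) ingroup lineage.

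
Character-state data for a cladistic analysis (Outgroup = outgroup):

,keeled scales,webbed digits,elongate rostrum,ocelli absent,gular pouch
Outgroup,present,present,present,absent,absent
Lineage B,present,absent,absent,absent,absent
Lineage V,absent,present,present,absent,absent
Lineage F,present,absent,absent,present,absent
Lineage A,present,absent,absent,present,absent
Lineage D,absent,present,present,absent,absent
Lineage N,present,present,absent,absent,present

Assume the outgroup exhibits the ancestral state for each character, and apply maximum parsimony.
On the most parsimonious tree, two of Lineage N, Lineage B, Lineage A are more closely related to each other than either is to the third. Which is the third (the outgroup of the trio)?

Lineage N

Character polarity is set by the outgroup: the derived state is whichever differs from the outgroup's state, so for keeled scales, webbed digits, elongate rostrum the derived state is 'absent', and for the remaining characters it is 'present'.
keeled scales: derived state 'absent' in Lineage D and Lineage V only — synapomorphy for {Lineage D, Lineage V}.
Only Lineage A, Lineage B, and Lineage F show the derived state 'absent' for webbed digits, supporting them as a clade.
elongate rostrum (derived state 'absent') is shared by Lineage A, Lineage B, Lineage F, and Lineage N — a synapomorphy uniting that clade.
ocelli absent: derived state 'present' in Lineage A and Lineage F only — synapomorphy for {Lineage A, Lineage F}.
gular pouch: derived state 'present' in Lineage N only — an autapomorphy, so it tells us nothing about relationships among taxa.
Most parsimonious ingroup topology: (((Lineage B,(Lineage F,Lineage A)),Lineage N),(Lineage V,Lineage D)).
Lineage A and Lineage B share a more recent common ancestor with each other than either does with Lineage N, so Lineage N is the least closely related of the three.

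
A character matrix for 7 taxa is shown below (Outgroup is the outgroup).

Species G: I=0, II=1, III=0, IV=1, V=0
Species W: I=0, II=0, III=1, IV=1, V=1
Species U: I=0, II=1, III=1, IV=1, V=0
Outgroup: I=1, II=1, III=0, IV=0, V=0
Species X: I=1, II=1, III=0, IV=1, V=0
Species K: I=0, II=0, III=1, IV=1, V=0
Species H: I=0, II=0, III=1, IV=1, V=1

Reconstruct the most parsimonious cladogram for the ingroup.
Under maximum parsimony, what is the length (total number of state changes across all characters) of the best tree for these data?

5

Character polarity is set by the outgroup: the derived state is whichever differs from the outgroup's state, so for I, II the derived state is '0', and for the remaining characters it is '1'.
Only Species G, Species H, Species K, Species U, and Species W show the derived state '0' for I, supporting them as a clade.
Only Species H, Species K, and Species W show the derived state '0' for II, supporting them as a clade.
III: derived state '1' in Species H, Species K, Species U, and Species W only — synapomorphy for {Species H, Species K, Species U, Species W}.
All ingroup taxa share the derived state '1' for IV; it defines the ingroup but does not resolve relationships within it.
V (derived state '1') is shared by Species H and Species W — a synapomorphy uniting that clade.
Most parsimonious ingroup topology: (Species X,(Species G,(((Species H,Species W),Species K),Species U))).
Changes per character on this tree: I: 1; II: 1; III: 1; IV: 1; V: 1.
Total = 5.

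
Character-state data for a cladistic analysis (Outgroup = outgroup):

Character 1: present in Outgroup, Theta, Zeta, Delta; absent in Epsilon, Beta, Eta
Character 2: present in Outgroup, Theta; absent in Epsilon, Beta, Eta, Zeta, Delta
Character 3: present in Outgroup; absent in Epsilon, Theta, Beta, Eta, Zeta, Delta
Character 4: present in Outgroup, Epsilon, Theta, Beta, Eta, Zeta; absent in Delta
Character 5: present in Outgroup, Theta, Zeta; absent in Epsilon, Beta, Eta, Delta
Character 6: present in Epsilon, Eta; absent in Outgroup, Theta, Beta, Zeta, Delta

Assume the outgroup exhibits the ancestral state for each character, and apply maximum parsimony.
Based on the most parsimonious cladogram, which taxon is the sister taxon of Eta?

Epsilon

Character polarity is set by the outgroup: the derived state is whichever differs from the outgroup's state, so for Character 1, Character 2, Character 3, Character 4, Character 5 the derived state is 'absent', and for the remaining characters it is 'present'.
Only Beta, Epsilon, and Eta show the derived state 'absent' for Character 1, supporting them as a clade.
Character 2 (derived state 'absent') is shared by Beta, Delta, Epsilon, Eta, and Zeta — a synapomorphy uniting that clade.
All ingroup taxa share the derived state 'absent' for Character 3; it defines the ingroup but does not resolve relationships within it.
Character 4 (derived state 'absent') is unique to Delta (autapomorphy; uninformative for grouping).
Character 5: derived state 'absent' in Beta, Delta, Epsilon, and Eta only — synapomorphy for {Beta, Delta, Epsilon, Eta}.
Only Epsilon and Eta show the derived state 'present' for Character 6, supporting them as a clade.
Most parsimonious ingroup topology: (((((Epsilon,Eta),Beta),Delta),Zeta),Theta).
Eta and Epsilon form a cherry on this tree, so they are sister taxa.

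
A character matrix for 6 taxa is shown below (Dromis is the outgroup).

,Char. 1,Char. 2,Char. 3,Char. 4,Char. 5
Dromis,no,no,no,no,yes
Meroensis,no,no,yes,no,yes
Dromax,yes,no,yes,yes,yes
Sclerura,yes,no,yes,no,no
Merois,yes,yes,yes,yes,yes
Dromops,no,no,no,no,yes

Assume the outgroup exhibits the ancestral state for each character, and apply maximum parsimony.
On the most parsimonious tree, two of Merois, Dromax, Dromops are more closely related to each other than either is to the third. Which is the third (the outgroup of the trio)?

Character polarity is set by the outgroup: the derived state is whichever differs from the outgroup's state, so for Char. 5 the derived state is 'no', and for the remaining characters it is 'yes'.
Char. 1 (derived state 'yes') is shared by Dromax, Merois, and Sclerura — a synapomorphy uniting that clade.
Char. 2 (derived state 'yes') is unique to Merois (autapomorphy; uninformative for grouping).
Char. 3 (derived state 'yes') is shared by Dromax, Meroensis, Merois, and Sclerura — a synapomorphy uniting that clade.
Char. 4 (derived state 'yes') is shared by Dromax and Merois — a synapomorphy uniting that clade.
Char. 5: derived state 'no' in Sclerura only — an autapomorphy, so it tells us nothing about relationships among taxa.
Most parsimonious ingroup topology: ((Meroensis,((Dromax,Merois),Sclerura)),Dromops).
Dromax and Merois share a more recent common ancestor with each other than either does with Dromops, so Dromops is the least closely related of the three.

Dromops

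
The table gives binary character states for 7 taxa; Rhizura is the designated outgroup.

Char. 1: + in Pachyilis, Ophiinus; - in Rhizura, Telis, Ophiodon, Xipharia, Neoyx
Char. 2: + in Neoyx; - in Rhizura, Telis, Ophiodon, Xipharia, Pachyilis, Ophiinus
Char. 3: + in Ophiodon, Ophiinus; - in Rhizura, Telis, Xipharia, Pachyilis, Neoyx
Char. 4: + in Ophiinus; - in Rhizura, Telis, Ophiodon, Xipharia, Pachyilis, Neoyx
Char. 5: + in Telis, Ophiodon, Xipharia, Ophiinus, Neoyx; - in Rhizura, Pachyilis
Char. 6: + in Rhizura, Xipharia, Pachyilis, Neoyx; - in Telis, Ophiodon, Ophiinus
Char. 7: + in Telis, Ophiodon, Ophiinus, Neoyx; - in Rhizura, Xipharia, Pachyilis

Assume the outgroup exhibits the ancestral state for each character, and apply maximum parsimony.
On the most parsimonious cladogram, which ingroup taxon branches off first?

Character polarity is set by the outgroup: the derived state is whichever differs from the outgroup's state, so for Char. 6 the derived state is '-', and for the remaining characters it is '+'.
Char. 1 groups Ophiinus and Pachyilis, which is incompatible with the clades supported by the remaining characters; treating it as convergent (homoplasy) costs fewer steps than any alternative tree.
Char. 2 (derived state '+') is unique to Neoyx (autapomorphy; uninformative for grouping).
Char. 3: derived state '+' in Ophiinus and Ophiodon only — synapomorphy for {Ophiinus, Ophiodon}.
Char. 4 (derived state '+') is unique to Ophiinus (autapomorphy; uninformative for grouping).
Only Neoyx, Ophiinus, Ophiodon, Telis, and Xipharia show the derived state '+' for Char. 5, supporting them as a clade.
Char. 6: derived state '-' in Ophiinus, Ophiodon, and Telis only — synapomorphy for {Ophiinus, Ophiodon, Telis}.
Char. 7: derived state '+' in Neoyx, Ophiinus, Ophiodon, and Telis only — synapomorphy for {Neoyx, Ophiinus, Ophiodon, Telis}.
Most parsimonious ingroup topology: ((((Telis,(Ophiodon,Ophiinus)),Neoyx),Xipharia),Pachyilis).
Pachyilis is sister to the clade containing all other ingroup taxa, so it is the earliest-diverging (most basal) ingroup lineage.

Pachyilis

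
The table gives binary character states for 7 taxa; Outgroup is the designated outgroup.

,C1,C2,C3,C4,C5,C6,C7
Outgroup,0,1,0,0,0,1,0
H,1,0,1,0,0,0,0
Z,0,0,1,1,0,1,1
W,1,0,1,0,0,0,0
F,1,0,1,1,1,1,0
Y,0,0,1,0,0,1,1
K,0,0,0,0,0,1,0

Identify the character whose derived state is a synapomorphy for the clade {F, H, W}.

C1

Character polarity is set by the outgroup: the derived state is whichever differs from the outgroup's state, so for C2, C6 the derived state is '0', and for the remaining characters it is '1'.
C1 (derived state '1') is shared by F, H, and W — a synapomorphy uniting that clade.
C2 (derived state '0') is shared by all ingroup taxa — unites the whole ingroup.
Only F, H, W, Y, and Z show the derived state '1' for C3, supporting them as a clade.
C4 (state '1') occurs in F and Z but conflicts with the nesting implied by the other characters — most parsimoniously interpreted as homoplasy.
C5 (derived state '1') is unique to F (autapomorphy; uninformative for grouping).
Only H and W show the derived state '0' for C6, supporting them as a clade.
C7: derived state '1' in Y and Z only — synapomorphy for {Y, Z}.
Most parsimonious ingroup topology: ((((H,W),F),(Z,Y)),K).
The clade {F, H, W} is supported by C1: its derived state '1' occurs in exactly those taxa and in no other taxon (including the outgroup).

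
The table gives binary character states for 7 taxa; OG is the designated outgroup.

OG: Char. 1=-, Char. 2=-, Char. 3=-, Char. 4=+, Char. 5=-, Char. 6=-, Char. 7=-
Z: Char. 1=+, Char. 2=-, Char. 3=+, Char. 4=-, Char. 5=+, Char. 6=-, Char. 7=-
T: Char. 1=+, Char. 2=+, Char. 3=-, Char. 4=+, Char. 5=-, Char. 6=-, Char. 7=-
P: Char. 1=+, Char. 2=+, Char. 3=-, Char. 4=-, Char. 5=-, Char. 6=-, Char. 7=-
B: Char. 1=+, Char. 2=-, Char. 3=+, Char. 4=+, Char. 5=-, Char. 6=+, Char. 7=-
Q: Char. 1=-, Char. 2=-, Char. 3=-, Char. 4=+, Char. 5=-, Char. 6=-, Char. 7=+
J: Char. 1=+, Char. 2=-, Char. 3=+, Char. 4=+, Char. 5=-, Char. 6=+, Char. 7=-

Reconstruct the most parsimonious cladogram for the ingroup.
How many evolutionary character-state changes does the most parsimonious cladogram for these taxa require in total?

Character polarity is set by the outgroup: the derived state is whichever differs from the outgroup's state, so for Char. 4 the derived state is '-', and for the remaining characters it is '+'.
Char. 1 (derived state '+') is shared by B, J, P, T, and Z — a synapomorphy uniting that clade.
Char. 2: derived state '+' in P and T only — synapomorphy for {P, T}.
Char. 3 (derived state '+') is shared by B, J, and Z — a synapomorphy uniting that clade.
Char. 4 groups P and Z, which is incompatible with the clades supported by the remaining characters; treating it as convergent (homoplasy) costs fewer steps than any alternative tree.
Char. 5: derived state '+' in Z only — an autapomorphy, so it tells us nothing about relationships among taxa.
Char. 6: derived state '+' in B and J only — synapomorphy for {B, J}.
Char. 7: derived state '+' in Q only — an autapomorphy, so it tells us nothing about relationships among taxa.
Most parsimonious ingroup topology: (((Z,(B,J)),(T,P)),Q).
Changes per character on this tree: Char. 1: 1; Char. 2: 1; Char. 3: 1; Char. 4: 2; Char. 5: 1; Char. 6: 1; Char. 7: 1.
Total = 8.

8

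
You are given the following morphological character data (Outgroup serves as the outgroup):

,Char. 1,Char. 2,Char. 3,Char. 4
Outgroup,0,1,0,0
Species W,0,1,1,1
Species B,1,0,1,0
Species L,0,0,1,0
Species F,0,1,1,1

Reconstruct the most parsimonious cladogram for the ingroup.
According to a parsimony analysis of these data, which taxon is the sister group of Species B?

Character polarity is set by the outgroup: the derived state is whichever differs from the outgroup's state, so for Char. 2 the derived state is '0', and for the remaining characters it is '1'.
Char. 1: derived state '1' in Species B only — an autapomorphy, so it tells us nothing about relationships among taxa.
Char. 2 (derived state '0') is shared by Species B and Species L — a synapomorphy uniting that clade.
All ingroup taxa share the derived state '1' for Char. 3; it defines the ingroup but does not resolve relationships within it.
Char. 4: derived state '1' in Species F and Species W only — synapomorphy for {Species F, Species W}.
Most parsimonious ingroup topology: ((Species W,Species F),(Species B,Species L)).
Species B and Species L form a cherry on this tree, so they are sister taxa.

Species L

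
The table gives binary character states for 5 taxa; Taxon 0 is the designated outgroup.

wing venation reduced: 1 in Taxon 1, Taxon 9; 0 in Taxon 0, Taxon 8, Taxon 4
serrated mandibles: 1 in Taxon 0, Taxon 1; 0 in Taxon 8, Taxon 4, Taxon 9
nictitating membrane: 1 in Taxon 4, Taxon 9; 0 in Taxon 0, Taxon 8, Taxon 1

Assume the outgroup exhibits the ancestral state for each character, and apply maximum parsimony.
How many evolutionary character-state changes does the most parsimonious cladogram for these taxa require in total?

4

Character polarity is set by the outgroup: the derived state is whichever differs from the outgroup's state, so for serrated mandibles the derived state is '0', and for the remaining characters it is '1'.
wing venation reduced (state '1') occurs in Taxon 1 and Taxon 9 but conflicts with the nesting implied by the other characters — most parsimoniously interpreted as homoplasy.
serrated mandibles (derived state '0') is shared by Taxon 4, Taxon 8, and Taxon 9 — a synapomorphy uniting that clade.
Only Taxon 4 and Taxon 9 show the derived state '1' for nictitating membrane, supporting them as a clade.
Most parsimonious ingroup topology: ((Taxon 8,(Taxon 4,Taxon 9)),Taxon 1).
Changes per character on this tree: wing venation reduced: 2; serrated mandibles: 1; nictitating membrane: 1.
Total = 4.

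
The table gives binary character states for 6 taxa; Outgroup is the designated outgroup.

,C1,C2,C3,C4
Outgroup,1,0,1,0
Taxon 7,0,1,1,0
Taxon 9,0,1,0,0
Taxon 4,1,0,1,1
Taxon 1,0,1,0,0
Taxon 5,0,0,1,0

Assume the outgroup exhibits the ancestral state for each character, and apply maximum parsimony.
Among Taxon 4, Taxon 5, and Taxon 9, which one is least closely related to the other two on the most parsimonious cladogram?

Taxon 4

Character polarity is set by the outgroup: the derived state is whichever differs from the outgroup's state, so for C1, C3 the derived state is '0', and for the remaining characters it is '1'.
C1 (derived state '0') is shared by Taxon 1, Taxon 5, Taxon 7, and Taxon 9 — a synapomorphy uniting that clade.
Only Taxon 1, Taxon 7, and Taxon 9 show the derived state '1' for C2, supporting them as a clade.
C3 (derived state '0') is shared by Taxon 1 and Taxon 9 — a synapomorphy uniting that clade.
C4: derived state '1' in Taxon 4 only — an autapomorphy, so it tells us nothing about relationships among taxa.
Most parsimonious ingroup topology: (((Taxon 7,(Taxon 9,Taxon 1)),Taxon 5),Taxon 4).
Taxon 5 and Taxon 9 share a more recent common ancestor with each other than either does with Taxon 4, so Taxon 4 is the least closely related of the three.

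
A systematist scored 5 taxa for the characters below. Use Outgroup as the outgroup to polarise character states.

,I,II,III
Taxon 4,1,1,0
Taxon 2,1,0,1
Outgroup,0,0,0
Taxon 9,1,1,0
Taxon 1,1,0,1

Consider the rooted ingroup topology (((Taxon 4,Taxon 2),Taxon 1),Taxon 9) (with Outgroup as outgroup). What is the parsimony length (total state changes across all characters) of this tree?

5

Map each character onto (((Taxon 4,Taxon 2),Taxon 1),Taxon 9) (rooted by Outgroup) and count the minimum state changes it requires (Fitch parsimony):
I: 1; II: 2; III: 2.
Total tree length = 5.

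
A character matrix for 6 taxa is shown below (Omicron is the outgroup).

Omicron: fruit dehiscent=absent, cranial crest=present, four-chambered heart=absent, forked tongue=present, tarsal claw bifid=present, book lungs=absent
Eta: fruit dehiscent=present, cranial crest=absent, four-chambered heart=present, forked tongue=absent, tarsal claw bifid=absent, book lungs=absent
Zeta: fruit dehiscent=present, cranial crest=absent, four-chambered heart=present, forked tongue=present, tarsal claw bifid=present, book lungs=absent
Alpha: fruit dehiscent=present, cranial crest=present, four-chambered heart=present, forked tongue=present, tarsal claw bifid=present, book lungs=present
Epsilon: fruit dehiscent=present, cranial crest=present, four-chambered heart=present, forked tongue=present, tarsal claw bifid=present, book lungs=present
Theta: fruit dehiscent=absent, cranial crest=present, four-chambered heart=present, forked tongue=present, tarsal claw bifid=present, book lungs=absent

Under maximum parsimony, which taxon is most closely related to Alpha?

Epsilon

Character polarity is set by the outgroup: the derived state is whichever differs from the outgroup's state, so for cranial crest, forked tongue, tarsal claw bifid the derived state is 'absent', and for the remaining characters it is 'present'.
fruit dehiscent (derived state 'present') is shared by Alpha, Epsilon, Eta, and Zeta — a synapomorphy uniting that clade.
cranial crest: derived state 'absent' in Eta and Zeta only — synapomorphy for {Eta, Zeta}.
All ingroup taxa share the derived state 'present' for four-chambered heart; it defines the ingroup but does not resolve relationships within it.
forked tongue: derived state 'absent' in Eta only — an autapomorphy, so it tells us nothing about relationships among taxa.
tarsal claw bifid (derived state 'absent') is unique to Eta (autapomorphy; uninformative for grouping).
book lungs (derived state 'present') is shared by Alpha and Epsilon — a synapomorphy uniting that clade.
Most parsimonious ingroup topology: (((Eta,Zeta),(Alpha,Epsilon)),Theta).
Alpha and Epsilon form a cherry on this tree, so they are sister taxa.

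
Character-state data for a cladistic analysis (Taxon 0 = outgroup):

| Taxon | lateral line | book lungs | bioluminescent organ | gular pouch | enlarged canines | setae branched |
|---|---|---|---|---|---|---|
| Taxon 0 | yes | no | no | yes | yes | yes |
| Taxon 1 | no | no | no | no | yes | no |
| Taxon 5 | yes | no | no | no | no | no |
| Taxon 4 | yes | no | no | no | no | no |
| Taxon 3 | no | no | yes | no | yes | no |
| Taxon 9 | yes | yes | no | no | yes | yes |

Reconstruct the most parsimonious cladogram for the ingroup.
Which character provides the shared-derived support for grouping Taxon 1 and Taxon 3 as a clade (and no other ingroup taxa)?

Character polarity is set by the outgroup: the derived state is whichever differs from the outgroup's state, so for lateral line, gular pouch, enlarged canines, setae branched the derived state is 'no', and for the remaining characters it is 'yes'.
lateral line (derived state 'no') is shared by Taxon 1 and Taxon 3 — a synapomorphy uniting that clade.
book lungs: derived state 'yes' in Taxon 9 only — an autapomorphy, so it tells us nothing about relationships among taxa.
bioluminescent organ: derived state 'yes' in Taxon 3 only — an autapomorphy, so it tells us nothing about relationships among taxa.
gular pouch (derived state 'no') is shared by all ingroup taxa — unites the whole ingroup.
enlarged canines (derived state 'no') is shared by Taxon 4 and Taxon 5 — a synapomorphy uniting that clade.
setae branched: derived state 'no' in Taxon 1, Taxon 3, Taxon 4, and Taxon 5 only — synapomorphy for {Taxon 1, Taxon 3, Taxon 4, Taxon 5}.
Most parsimonious ingroup topology: (((Taxon 1,Taxon 3),(Taxon 5,Taxon 4)),Taxon 9).
The clade {Taxon 1, Taxon 3} is supported by lateral line: its derived state 'no' occurs in exactly those taxa and in no other taxon (including the outgroup).

lateral line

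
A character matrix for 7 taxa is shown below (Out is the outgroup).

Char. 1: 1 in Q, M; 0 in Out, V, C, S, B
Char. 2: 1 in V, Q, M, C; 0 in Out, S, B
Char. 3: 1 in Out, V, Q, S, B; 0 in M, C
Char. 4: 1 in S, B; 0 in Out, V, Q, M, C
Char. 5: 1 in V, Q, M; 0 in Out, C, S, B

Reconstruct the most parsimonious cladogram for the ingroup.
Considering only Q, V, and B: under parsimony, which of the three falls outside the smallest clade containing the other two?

B

Character polarity is set by the outgroup: the derived state is whichever differs from the outgroup's state, so for Char. 3 the derived state is '0', and for the remaining characters it is '1'.
Only M and Q show the derived state '1' for Char. 1, supporting them as a clade.
Char. 2: derived state '1' in C, M, Q, and V only — synapomorphy for {C, M, Q, V}.
Char. 3 (state '0') occurs in C and M but conflicts with the nesting implied by the other characters — most parsimoniously interpreted as homoplasy.
Char. 4: derived state '1' in B and S only — synapomorphy for {B, S}.
Only M, Q, and V show the derived state '1' for Char. 5, supporting them as a clade.
Most parsimonious ingroup topology: (((V,(Q,M)),C),(S,B)).
V and Q share a more recent common ancestor with each other than either does with B, so B is the least closely related of the three.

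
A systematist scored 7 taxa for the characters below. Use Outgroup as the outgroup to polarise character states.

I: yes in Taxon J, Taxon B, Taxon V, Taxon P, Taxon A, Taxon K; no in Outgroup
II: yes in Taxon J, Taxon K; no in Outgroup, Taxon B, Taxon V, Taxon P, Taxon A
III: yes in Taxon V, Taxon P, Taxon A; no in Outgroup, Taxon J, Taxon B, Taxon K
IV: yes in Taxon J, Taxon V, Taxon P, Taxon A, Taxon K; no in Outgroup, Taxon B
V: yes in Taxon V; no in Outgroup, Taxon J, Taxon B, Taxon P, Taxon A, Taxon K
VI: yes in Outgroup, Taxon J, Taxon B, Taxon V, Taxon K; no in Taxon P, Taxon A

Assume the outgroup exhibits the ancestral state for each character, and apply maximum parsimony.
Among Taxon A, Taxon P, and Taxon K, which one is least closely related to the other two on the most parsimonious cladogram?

Character polarity is set by the outgroup: the derived state is whichever differs from the outgroup's state, so for VI the derived state is 'no', and for the remaining characters it is 'yes'.
I (derived state 'yes') is shared by all ingroup taxa — unites the whole ingroup.
II: derived state 'yes' in Taxon J and Taxon K only — synapomorphy for {Taxon J, Taxon K}.
Only Taxon A, Taxon P, and Taxon V show the derived state 'yes' for III, supporting them as a clade.
Only Taxon A, Taxon J, Taxon K, Taxon P, and Taxon V show the derived state 'yes' for IV, supporting them as a clade.
V: derived state 'yes' in Taxon V only — an autapomorphy, so it tells us nothing about relationships among taxa.
Only Taxon A and Taxon P show the derived state 'no' for VI, supporting them as a clade.
Most parsimonious ingroup topology: (((Taxon J,Taxon K),(Taxon V,(Taxon P,Taxon A))),Taxon B).
Taxon P and Taxon A share a more recent common ancestor with each other than either does with Taxon K, so Taxon K is the least closely related of the three.

Taxon K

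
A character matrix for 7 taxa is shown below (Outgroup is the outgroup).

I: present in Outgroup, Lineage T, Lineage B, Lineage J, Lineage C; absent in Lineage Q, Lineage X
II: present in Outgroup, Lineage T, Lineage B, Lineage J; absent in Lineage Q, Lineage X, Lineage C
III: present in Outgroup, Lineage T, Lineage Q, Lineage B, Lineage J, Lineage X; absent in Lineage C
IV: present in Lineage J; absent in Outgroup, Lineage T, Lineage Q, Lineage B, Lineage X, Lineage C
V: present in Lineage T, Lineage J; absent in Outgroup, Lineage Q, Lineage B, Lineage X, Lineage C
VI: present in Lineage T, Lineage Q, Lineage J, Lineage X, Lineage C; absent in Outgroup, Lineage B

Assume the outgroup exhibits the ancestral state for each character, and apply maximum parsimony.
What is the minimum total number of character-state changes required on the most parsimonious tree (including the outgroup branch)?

6

Character polarity is set by the outgroup: the derived state is whichever differs from the outgroup's state, so for I, II, III the derived state is 'absent', and for the remaining characters it is 'present'.
I: derived state 'absent' in Lineage Q and Lineage X only — synapomorphy for {Lineage Q, Lineage X}.
II: derived state 'absent' in Lineage C, Lineage Q, and Lineage X only — synapomorphy for {Lineage C, Lineage Q, Lineage X}.
III (derived state 'absent') is unique to Lineage C (autapomorphy; uninformative for grouping).
IV (derived state 'present') is unique to Lineage J (autapomorphy; uninformative for grouping).
V (derived state 'present') is shared by Lineage J and Lineage T — a synapomorphy uniting that clade.
VI: derived state 'present' in Lineage C, Lineage J, Lineage Q, Lineage T, and Lineage X only — synapomorphy for {Lineage C, Lineage J, Lineage Q, Lineage T, Lineage X}.
Most parsimonious ingroup topology: (((Lineage T,Lineage J),((Lineage Q,Lineage X),Lineage C)),Lineage B).
Changes per character on this tree: I: 1; II: 1; III: 1; IV: 1; V: 1; VI: 1.
Total = 6.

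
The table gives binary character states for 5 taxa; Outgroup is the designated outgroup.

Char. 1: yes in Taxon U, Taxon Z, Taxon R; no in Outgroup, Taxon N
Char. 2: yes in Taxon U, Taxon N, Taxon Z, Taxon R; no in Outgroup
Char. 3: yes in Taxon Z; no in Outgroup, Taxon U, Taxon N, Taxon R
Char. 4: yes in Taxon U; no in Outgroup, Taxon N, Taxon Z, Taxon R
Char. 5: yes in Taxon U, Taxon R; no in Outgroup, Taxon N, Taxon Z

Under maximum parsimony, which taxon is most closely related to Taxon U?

Taxon R

The outgroup has state 'no' for every character, so 'yes' is the derived state throughout.
Char. 1: derived state 'yes' in Taxon R, Taxon U, and Taxon Z only — synapomorphy for {Taxon R, Taxon U, Taxon Z}.
All ingroup taxa share the derived state 'yes' for Char. 2; it defines the ingroup but does not resolve relationships within it.
Char. 3 (derived state 'yes') is unique to Taxon Z (autapomorphy; uninformative for grouping).
Char. 4: derived state 'yes' in Taxon U only — an autapomorphy, so it tells us nothing about relationships among taxa.
Only Taxon R and Taxon U show the derived state 'yes' for Char. 5, supporting them as a clade.
Most parsimonious ingroup topology: (((Taxon U,Taxon R),Taxon Z),Taxon N).
Taxon U and Taxon R form a cherry on this tree, so they are sister taxa.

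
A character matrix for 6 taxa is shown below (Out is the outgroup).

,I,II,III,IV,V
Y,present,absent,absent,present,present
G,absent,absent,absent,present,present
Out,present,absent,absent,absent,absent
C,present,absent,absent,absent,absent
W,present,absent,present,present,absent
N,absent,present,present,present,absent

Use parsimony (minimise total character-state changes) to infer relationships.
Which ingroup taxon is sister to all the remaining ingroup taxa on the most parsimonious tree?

C

Character polarity is set by the outgroup: the derived state is whichever differs from the outgroup's state, so for I the derived state is 'absent', and for the remaining characters it is 'present'.
I groups G and N, which is incompatible with the clades supported by the remaining characters; treating it as convergent (homoplasy) costs fewer steps than any alternative tree.
II: derived state 'present' in N only — an autapomorphy, so it tells us nothing about relationships among taxa.
III: derived state 'present' in N and W only — synapomorphy for {N, W}.
Only G, N, W, and Y show the derived state 'present' for IV, supporting them as a clade.
V (derived state 'present') is shared by G and Y — a synapomorphy uniting that clade.
Most parsimonious ingroup topology: (((N,W),(G,Y)),C).
C is sister to the clade containing all other ingroup taxa, so it is the earliest-diverging (most basal) ingroup lineage.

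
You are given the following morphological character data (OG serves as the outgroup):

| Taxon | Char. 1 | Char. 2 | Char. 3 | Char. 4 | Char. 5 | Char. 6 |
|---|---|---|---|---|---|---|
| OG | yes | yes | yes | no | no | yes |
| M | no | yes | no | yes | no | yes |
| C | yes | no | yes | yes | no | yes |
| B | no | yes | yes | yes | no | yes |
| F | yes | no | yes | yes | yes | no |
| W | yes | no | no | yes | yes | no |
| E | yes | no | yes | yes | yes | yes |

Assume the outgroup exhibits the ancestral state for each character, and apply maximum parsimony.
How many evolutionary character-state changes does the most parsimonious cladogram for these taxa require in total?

Character polarity is set by the outgroup: the derived state is whichever differs from the outgroup's state, so for Char. 1, Char. 2, Char. 3, Char. 6 the derived state is 'no', and for the remaining characters it is 'yes'.
Char. 1 (derived state 'no') is shared by B and M — a synapomorphy uniting that clade.
Char. 2: derived state 'no' in C, E, F, and W only — synapomorphy for {C, E, F, W}.
Char. 3 groups M and W, which is incompatible with the clades supported by the remaining characters; treating it as convergent (homoplasy) costs fewer steps than any alternative tree.
All ingroup taxa share the derived state 'yes' for Char. 4; it defines the ingroup but does not resolve relationships within it.
Char. 5 (derived state 'yes') is shared by E, F, and W — a synapomorphy uniting that clade.
Char. 6: derived state 'no' in F and W only — synapomorphy for {F, W}.
Most parsimonious ingroup topology: ((M,B),(C,((F,W),E))).
Changes per character on this tree: Char. 1: 1; Char. 2: 1; Char. 3: 2; Char. 4: 1; Char. 5: 1; Char. 6: 1.
Total = 7.

7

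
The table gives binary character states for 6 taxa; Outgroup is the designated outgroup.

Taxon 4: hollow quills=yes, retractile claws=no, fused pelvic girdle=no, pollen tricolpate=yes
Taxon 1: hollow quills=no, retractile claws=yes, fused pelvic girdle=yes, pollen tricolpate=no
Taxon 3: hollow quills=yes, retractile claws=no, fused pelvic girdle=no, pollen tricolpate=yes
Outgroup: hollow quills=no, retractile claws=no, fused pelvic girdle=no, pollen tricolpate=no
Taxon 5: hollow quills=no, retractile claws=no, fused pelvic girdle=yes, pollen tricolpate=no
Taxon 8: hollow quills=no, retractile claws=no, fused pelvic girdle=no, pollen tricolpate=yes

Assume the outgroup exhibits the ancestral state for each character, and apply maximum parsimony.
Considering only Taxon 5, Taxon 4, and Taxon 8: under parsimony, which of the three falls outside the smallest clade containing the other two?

The outgroup has state 'no' for every character, so 'yes' is the derived state throughout.
Only Taxon 3 and Taxon 4 show the derived state 'yes' for hollow quills, supporting them as a clade.
retractile claws: derived state 'yes' in Taxon 1 only — an autapomorphy, so it tells us nothing about relationships among taxa.
Only Taxon 1 and Taxon 5 show the derived state 'yes' for fused pelvic girdle, supporting them as a clade.
pollen tricolpate (derived state 'yes') is shared by Taxon 3, Taxon 4, and Taxon 8 — a synapomorphy uniting that clade.
Most parsimonious ingroup topology: (((Taxon 4,Taxon 3),Taxon 8),(Taxon 1,Taxon 5)).
Taxon 4 and Taxon 8 share a more recent common ancestor with each other than either does with Taxon 5, so Taxon 5 is the least closely related of the three.

Taxon 5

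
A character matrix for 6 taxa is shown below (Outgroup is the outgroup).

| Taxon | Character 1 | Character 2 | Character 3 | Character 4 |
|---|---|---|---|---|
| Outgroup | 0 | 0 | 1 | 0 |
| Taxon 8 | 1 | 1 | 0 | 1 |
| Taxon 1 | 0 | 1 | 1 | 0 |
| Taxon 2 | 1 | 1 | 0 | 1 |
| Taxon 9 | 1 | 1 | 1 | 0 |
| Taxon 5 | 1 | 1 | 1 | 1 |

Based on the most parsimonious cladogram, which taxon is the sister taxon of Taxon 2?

Character polarity is set by the outgroup: the derived state is whichever differs from the outgroup's state, so for Character 3 the derived state is '0', and for the remaining characters it is '1'.
Only Taxon 2, Taxon 5, Taxon 8, and Taxon 9 show the derived state '1' for Character 1, supporting them as a clade.
Character 2 (derived state '1') is shared by all ingroup taxa — unites the whole ingroup.
Character 3 (derived state '0') is shared by Taxon 2 and Taxon 8 — a synapomorphy uniting that clade.
Character 4: derived state '1' in Taxon 2, Taxon 5, and Taxon 8 only — synapomorphy for {Taxon 2, Taxon 5, Taxon 8}.
Most parsimonious ingroup topology: ((((Taxon 8,Taxon 2),Taxon 5),Taxon 9),Taxon 1).
Taxon 2 and Taxon 8 form a cherry on this tree, so they are sister taxa.

Taxon 8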